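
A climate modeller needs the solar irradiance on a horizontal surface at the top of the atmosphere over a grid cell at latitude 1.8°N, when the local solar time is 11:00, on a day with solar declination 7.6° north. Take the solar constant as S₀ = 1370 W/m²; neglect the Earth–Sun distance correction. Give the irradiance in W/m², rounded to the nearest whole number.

Hour angle H = 15° × (11 − 12) = -15.00°.
cos θ_z = sin(1.8°) sin(7.6°) + cos(1.8°) cos(7.6°) cos(-15.00°) = 0.0042 + 0.9570 = 0.9612.
Top-of-atmosphere irradiance = S₀ cos θ_z = 1370 × 0.9612 = 1316.84 W/m².

1317 W/m²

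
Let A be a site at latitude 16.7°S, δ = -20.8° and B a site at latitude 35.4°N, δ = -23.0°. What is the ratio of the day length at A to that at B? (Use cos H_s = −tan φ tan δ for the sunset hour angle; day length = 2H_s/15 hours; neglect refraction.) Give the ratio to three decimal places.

A: H_s = arccos(−tan -16.7° · tan -20.8°) = 96.54°, so 2H_s/15 = 12.8720 h.
B: H_s = arccos(−tan 35.4° · tan -23.0°) = 72.44°, so 2H_s/15 = 9.6587 h.
Ratio A/B = 12.8720 / 9.6587 = 1.3327.

1.333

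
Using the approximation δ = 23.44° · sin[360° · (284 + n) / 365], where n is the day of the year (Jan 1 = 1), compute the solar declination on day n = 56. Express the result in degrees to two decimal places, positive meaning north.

-9.78°

360 × (284 + 56) / 365 = 335.342°; sin(335.342°) = -0.4172.
δ = 23.44 × -0.4172 = -9.779° ≈ -9.78°.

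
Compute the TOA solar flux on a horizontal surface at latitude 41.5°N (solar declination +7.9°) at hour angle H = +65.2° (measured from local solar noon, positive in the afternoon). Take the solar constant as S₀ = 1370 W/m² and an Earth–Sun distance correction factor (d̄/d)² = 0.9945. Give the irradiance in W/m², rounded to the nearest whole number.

548 W/m²

cos θ_z = sin(41.5°) sin(7.9°) + cos(41.5°) cos(7.9°) cos(65.20°) = 0.0911 + 0.3112 = 0.4023.
Top-of-atmosphere irradiance = S₀ (d̄/d)² cos θ_z = 1370 × 0.9945 × 0.4023 = 548.12 W/m².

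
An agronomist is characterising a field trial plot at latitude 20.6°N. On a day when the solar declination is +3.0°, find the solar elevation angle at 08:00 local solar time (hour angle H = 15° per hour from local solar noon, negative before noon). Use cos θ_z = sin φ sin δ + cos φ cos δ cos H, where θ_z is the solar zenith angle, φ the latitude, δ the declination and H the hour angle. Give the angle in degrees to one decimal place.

Hour angle H = 15° × (8 − 12) = -60.00°.
cos θ_z = sin(20.6°) sin(3.0°) + cos(20.6°) cos(3.0°) cos(-60.00°) = 0.0184 + 0.4674 = 0.4858.
θ_z = arccos(0.4858) = 60.94°, so the elevation is 90° − 60.94° = 29.06°.

29.1°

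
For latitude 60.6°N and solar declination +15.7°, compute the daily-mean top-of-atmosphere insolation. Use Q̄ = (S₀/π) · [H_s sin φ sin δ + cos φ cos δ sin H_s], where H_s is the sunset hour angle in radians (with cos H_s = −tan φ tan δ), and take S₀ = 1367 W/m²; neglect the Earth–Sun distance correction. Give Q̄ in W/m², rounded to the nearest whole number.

393 W/m²

cos H_s = −tan(60.6°) · tan(15.7°) = -0.4988, so H_s = arccos(-0.4988) = 119.92°. In radians, H_s = 2.0930.
H_s sin φ sin δ = 2.0930 × 0.8712 × 0.2706 = 0.4934.
cos φ cos δ sin H_s = 0.4909 × 0.9627 × 0.8667 = 0.4096.
Q̄ = (1367/π) × (0.4934 + 0.4096) = 435.13 × 0.9030 = 392.92 W/m².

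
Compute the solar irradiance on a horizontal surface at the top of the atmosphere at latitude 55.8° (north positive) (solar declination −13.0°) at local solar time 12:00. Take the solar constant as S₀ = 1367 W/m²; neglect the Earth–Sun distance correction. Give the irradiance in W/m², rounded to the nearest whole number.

Hour angle H = 15° × (12 − 12) = 0.00°.
cos θ_z = sin(55.8°) sin(-13.0°) + cos(55.8°) cos(-13.0°) cos(0.00°) = -0.1861 + 0.5477 = 0.3616.
Top-of-atmosphere irradiance = S₀ cos θ_z = 1367 × 0.3616 = 494.31 W/m².

494 W/m²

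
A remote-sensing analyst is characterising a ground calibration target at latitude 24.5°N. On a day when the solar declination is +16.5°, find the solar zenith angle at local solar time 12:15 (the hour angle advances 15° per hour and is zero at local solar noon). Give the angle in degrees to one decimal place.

8.7°

Hour angle H = 15° × (12.25 − 12) = 3.75°.
cos θ_z = sin φ sin δ + cos φ cos δ cos H = (0.4147)(0.2840) + (0.9100)(0.9588)(0.9979) = 0.9885.
θ_z = arccos(0.9885) = 8.70°.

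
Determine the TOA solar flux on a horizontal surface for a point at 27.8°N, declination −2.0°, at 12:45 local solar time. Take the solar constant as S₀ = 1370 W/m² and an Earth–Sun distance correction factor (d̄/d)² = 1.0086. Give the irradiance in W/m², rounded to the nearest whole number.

Hour angle H = 15° × (12.75 − 12) = 11.25°.
With φ = 27.8°, δ = -2.0°, H = 11.25°: sin φ sin δ = -0.0163, cos φ cos δ cos H = 0.8671, so cos θ_z = 0.8508.
Top-of-atmosphere irradiance = S₀ (d̄/d)² cos θ_z = 1370 × 1.0086 × 0.8508 = 1175.62 W/m².

1176 W/m²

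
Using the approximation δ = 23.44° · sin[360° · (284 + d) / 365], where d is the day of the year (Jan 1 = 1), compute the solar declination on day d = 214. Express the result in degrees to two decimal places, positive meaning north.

+17.64°

360 × (284 + 214) / 365 = 491.178°; sin(491.178°) = 0.7527.
δ = 23.44 × 0.7527 = 17.643° ≈ +17.64°.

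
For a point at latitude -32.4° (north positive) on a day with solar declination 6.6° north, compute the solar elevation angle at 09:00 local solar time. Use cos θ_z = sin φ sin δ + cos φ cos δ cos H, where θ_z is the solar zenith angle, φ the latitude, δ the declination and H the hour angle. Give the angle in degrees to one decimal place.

Hour angle H = 15° × (9 − 12) = -45.00°.
cos θ_z = sin φ sin δ + cos φ cos δ cos H = (-0.5358)(0.1149) + (0.8443)(0.9934)(0.7071) = 0.5315.
θ_z = arccos(0.5315) = 57.89°, so the elevation is 90° − 57.89° = 32.11°.

32.1°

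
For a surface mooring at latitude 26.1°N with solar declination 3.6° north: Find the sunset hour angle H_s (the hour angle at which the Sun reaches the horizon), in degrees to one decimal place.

91.8°

The sunset hour angle satisfies cos H_s = −tan φ tan δ = -0.0308, giving H_s = 91.76°.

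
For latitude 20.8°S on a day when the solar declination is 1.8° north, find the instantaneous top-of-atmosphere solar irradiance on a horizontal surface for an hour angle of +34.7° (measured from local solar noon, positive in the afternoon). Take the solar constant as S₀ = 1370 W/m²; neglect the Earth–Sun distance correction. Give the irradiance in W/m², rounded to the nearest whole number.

1037 W/m²

With φ = -20.8°, δ = 1.8°, H = 34.70°: sin φ sin δ = -0.0112, cos φ cos δ cos H = 0.7682, so cos θ_z = 0.7570.
Top-of-atmosphere irradiance = S₀ cos θ_z = 1370 × 0.7570 = 1037.09 W/m².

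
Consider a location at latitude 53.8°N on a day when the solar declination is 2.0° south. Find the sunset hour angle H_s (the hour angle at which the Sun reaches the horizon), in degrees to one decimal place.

The sunset hour angle satisfies cos H_s = −tan φ tan δ = 0.0477, giving H_s = 87.27°.

87.3°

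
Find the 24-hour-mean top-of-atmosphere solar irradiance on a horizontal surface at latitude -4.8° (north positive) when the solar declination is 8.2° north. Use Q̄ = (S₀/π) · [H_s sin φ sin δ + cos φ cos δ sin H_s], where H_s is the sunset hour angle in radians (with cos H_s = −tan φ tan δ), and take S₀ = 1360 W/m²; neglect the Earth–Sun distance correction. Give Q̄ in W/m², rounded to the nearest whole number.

419 W/m²

−tan φ tan δ = −(-0.0840)(0.1441) = 0.0121; H_s = arccos(0.0121) = 89.31°. In radians, H_s = 1.5588.
H_s sin φ sin δ = 1.5588 × -0.0837 × 0.1426 = -0.0186.
cos φ cos δ sin H_s = 0.9965 × 0.9898 × 0.9999 = 0.9862.
Q̄ = (1360/π) × (-0.0186 + 0.9862) = 432.90 × 0.9676 = 418.87 W/m².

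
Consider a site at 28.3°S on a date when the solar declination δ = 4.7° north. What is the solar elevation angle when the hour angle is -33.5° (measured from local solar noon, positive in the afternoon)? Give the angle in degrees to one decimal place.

cos θ_z = sin(-28.3°) sin(4.7°) + cos(-28.3°) cos(4.7°) cos(-33.50°) = -0.0388 + 0.7317 = 0.6929.
θ_z = arccos(0.6929) = 46.14°, so the elevation is 90° − 46.14° = 43.86°.

43.9°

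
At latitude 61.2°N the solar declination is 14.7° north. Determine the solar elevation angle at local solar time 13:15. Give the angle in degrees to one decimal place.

41.6°

Hour angle H = 15° × (13.25 − 12) = 18.75°.
cos θ_z = sin(61.2°) sin(14.7°) + cos(61.2°) cos(14.7°) cos(18.75°) = 0.2224 + 0.4413 = 0.6637.
θ_z = arccos(0.6637) = 48.42°, so the elevation is 90° − 48.42° = 41.58°.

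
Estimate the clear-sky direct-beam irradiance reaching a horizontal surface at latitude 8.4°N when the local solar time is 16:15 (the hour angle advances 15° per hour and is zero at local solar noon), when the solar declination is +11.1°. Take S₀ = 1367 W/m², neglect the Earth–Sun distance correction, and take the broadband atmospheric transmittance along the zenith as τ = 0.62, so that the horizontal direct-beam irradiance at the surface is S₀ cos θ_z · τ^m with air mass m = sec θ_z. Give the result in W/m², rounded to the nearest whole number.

Hour angle H = 15° × (16.25 − 12) = 63.75°.
With φ = 8.4°, δ = 11.1°, H = 63.75°: sin φ sin δ = 0.0281, cos φ cos δ cos H = 0.4294, so cos θ_z = 0.4575.
Air mass m = 1/cos θ_z = 1/0.4575 = 2.186; τ^m = 0.62^2.186 = 0.3517.
Surface direct beam = 1367 × 0.4575 × 0.3517 = 219.95 W/m².

220 W/m²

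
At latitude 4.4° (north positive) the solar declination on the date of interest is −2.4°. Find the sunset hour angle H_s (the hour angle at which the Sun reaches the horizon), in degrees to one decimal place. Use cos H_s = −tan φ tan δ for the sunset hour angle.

89.8°

cos H_s = −tan(4.4°) · tan(-2.4°) = 0.0032, so H_s = arccos(0.0032) = 89.82°.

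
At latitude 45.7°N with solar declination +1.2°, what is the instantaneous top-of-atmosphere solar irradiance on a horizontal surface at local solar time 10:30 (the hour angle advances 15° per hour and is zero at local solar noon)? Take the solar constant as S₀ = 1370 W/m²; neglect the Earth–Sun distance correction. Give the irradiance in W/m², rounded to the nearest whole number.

904 W/m²

Hour angle H = 15° × (10.5 − 12) = -22.50°.
cos θ_z = sin(45.7°) sin(1.2°) + cos(45.7°) cos(1.2°) cos(-22.50°) = 0.0150 + 0.6451 = 0.6601.
Top-of-atmosphere irradiance = S₀ cos θ_z = 1370 × 0.6601 = 904.34 W/m².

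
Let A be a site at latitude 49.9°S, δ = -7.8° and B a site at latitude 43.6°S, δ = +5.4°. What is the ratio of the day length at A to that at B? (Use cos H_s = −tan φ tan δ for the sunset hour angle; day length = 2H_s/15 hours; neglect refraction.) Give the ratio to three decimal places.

1.171

A: H_s = arccos(−tan -49.9° · tan -7.8°) = 99.36°, so 2H_s/15 = 13.2480 h.
B: H_s = arccos(−tan -43.6° · tan 5.4°) = 84.84°, so 2H_s/15 = 11.3120 h.
Ratio A/B = 13.2480 / 11.3120 = 1.1711.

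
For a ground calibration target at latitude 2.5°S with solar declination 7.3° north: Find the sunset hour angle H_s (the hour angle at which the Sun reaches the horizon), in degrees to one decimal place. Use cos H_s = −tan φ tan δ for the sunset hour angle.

89.7°

cos H_s = −tan(-2.5°) · tan(7.3°) = 0.0056, so H_s = arccos(0.0056) = 89.68°.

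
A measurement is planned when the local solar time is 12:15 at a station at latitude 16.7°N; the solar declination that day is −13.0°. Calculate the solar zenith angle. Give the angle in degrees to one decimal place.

Hour angle H = 15° × (12.25 − 12) = 3.75°.
cos θ_z = sin(16.7°) sin(-13.0°) + cos(16.7°) cos(-13.0°) cos(3.75°) = -0.0646 + 0.9313 = 0.8667.
θ_z = arccos(0.8667) = 29.92°.

29.9°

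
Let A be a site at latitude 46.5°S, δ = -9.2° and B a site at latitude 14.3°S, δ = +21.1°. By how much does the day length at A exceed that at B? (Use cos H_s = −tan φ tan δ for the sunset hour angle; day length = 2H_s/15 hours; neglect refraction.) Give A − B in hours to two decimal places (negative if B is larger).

+2.06 h

A: H_s = arccos(−tan -46.5° · tan -9.2°) = 99.83°, so 2H_s/15 = 13.3107 h.
B: H_s = arccos(−tan -14.3° · tan 21.1°) = 84.36°, so 2H_s/15 = 11.2480 h.
A − B = 13.3107 − 11.2480 = 2.0627 h.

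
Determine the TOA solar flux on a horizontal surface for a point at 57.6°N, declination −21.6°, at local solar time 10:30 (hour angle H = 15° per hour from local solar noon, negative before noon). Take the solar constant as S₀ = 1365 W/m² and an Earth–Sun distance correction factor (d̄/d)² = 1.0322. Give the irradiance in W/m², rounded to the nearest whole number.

211 W/m²

Hour angle H = 15° × (10.5 − 12) = -22.50°.
cos θ_z = sin φ sin δ + cos φ cos δ cos H = (0.8443)(-0.3681) + (0.5358)(0.9298)(0.9239) = 0.1495.
Top-of-atmosphere irradiance = S₀ (d̄/d)² cos θ_z = 1365 × 1.0322 × 0.1495 = 210.64 W/m².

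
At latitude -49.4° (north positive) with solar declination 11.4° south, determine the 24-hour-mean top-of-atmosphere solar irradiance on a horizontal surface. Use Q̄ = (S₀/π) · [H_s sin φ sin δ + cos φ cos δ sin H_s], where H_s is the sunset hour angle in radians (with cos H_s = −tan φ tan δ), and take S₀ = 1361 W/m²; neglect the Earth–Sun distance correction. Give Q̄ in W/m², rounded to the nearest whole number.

386 W/m²

The sunset hour angle satisfies cos H_s = −tan φ tan δ = -0.2353, giving H_s = 103.61°. In radians, H_s = 1.8083.
H_s sin φ sin δ = 1.8083 × -0.7593 × -0.1977 = 0.2715.
cos φ cos δ sin H_s = 0.6508 × 0.9803 × 0.9719 = 0.6201.
Q̄ = (1361/π) × (0.2715 + 0.6201) = 433.22 × 0.8916 = 386.26 W/m².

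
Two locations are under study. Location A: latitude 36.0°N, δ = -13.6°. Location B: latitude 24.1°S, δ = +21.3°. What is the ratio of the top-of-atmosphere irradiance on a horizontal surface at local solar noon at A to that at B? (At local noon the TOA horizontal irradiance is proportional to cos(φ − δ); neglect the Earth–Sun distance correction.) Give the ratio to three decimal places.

0.923

A: cos θ_z = cos(36.0° − (-13.6°)) = 0.6481.
B: cos θ_z = cos(-24.1° − (21.3°)) = 0.7022.
Ratio A/B = 0.6481 / 0.7022 = 0.9230.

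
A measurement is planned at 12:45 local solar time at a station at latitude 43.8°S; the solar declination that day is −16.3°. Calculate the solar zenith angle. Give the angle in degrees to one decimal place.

Hour angle H = 15° × (12.75 − 12) = 11.25°.
With φ = -43.8°, δ = -16.3°, H = 11.25°: sin φ sin δ = 0.1943, cos φ cos δ cos H = 0.6794, so cos θ_z = 0.8737.
θ_z = arccos(0.8737) = 29.11°.

29.1°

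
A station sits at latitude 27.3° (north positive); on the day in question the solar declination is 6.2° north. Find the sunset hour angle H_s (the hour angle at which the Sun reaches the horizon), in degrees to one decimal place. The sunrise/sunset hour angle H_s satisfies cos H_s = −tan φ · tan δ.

93.2°

−tan φ tan δ = −(0.5161)(0.1086) = -0.0560; H_s = arccos(-0.0560) = 93.21°.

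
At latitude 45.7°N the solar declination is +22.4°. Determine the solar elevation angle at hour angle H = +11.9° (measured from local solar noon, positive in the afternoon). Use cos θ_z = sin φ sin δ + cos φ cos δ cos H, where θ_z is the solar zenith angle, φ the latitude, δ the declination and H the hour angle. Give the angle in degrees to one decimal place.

64.8°

cos θ_z = sin(45.7°) sin(22.4°) + cos(45.7°) cos(22.4°) cos(11.90°) = 0.2727 + 0.6318 = 0.9045.
θ_z = arccos(0.9045) = 25.24°, so the elevation is 90° − 25.24° = 64.76°.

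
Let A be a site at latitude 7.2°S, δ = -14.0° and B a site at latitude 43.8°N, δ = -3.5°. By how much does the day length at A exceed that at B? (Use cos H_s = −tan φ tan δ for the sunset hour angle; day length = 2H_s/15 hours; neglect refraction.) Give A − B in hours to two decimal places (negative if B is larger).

A: H_s = arccos(−tan -7.2° · tan -14.0°) = 91.80°, so 2H_s/15 = 12.2400 h.
B: H_s = arccos(−tan 43.8° · tan -3.5°) = 86.64°, so 2H_s/15 = 11.5520 h.
A − B = 12.2400 − 11.5520 = 0.6880 h.

+0.69 h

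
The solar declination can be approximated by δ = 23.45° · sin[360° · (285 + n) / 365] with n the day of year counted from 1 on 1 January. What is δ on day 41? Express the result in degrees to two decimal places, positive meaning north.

360 × (285 + 41) / 365 = 321.534°; sin(321.534°) = -0.6221.
δ = 23.45 × -0.6221 = -14.588° ≈ -14.59°.

-14.59°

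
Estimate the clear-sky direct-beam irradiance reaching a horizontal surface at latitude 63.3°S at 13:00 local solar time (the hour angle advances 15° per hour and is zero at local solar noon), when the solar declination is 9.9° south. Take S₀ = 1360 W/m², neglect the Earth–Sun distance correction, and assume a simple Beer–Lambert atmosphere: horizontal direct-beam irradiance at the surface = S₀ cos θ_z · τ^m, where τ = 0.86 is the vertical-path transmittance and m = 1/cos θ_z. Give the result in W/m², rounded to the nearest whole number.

Hour angle H = 15° × (13 − 12) = 15.00°.
cos θ_z = sin φ sin δ + cos φ cos δ cos H = (-0.8934)(-0.1719) + (0.4493)(0.9851)(0.9659) = 0.5811.
Air mass m = 1/cos θ_z = 1/0.5811 = 1.721; τ^m = 0.86^1.721 = 0.7714.
Surface direct beam = 1360 × 0.5811 × 0.7714 = 609.63 W/m².

610 W/m²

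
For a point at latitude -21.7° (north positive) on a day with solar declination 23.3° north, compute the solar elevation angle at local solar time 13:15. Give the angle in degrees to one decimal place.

41.4°

Hour angle H = 15° × (13.25 − 12) = 18.75°.
With φ = -21.7°, δ = 23.3°, H = 18.75°: sin φ sin δ = -0.1463, cos φ cos δ cos H = 0.8081, so cos θ_z = 0.6618.
θ_z = arccos(0.6618) = 48.56°, so the elevation is 90° − 48.56° = 41.44°.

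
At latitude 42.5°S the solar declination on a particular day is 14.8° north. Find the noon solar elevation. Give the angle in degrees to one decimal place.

32.7°

At local solar noon the hour angle is zero, so the elevation is 90° − |φ − δ| = 90° − |-42.5° − (14.8°)| = 90° − 57.3° = 32.7°.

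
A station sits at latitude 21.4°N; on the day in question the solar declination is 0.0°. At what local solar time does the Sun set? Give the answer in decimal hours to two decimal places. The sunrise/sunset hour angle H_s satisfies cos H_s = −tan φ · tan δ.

−tan φ tan δ = −(0.3919)(0.0000) = 0.0000; H_s = arccos(0.0000) = 90.00°.
Sunset is at 12 + H_s/15 = 12 + 6.000 = 18.000 h local solar time.

18.00 h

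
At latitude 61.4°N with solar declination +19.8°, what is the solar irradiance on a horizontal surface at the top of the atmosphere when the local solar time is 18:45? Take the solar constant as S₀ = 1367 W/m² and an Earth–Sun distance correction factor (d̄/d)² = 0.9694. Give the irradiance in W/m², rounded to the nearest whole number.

Hour angle H = 15° × (18.75 − 12) = 101.25°.
With φ = 61.4°, δ = 19.8°, H = 101.25°: sin φ sin δ = 0.2974, cos φ cos δ cos H = -0.0879, so cos θ_z = 0.2095.
Top-of-atmosphere irradiance = S₀ (d̄/d)² cos θ_z = 1367 × 0.9694 × 0.2095 = 277.62 W/m².

278 W/m²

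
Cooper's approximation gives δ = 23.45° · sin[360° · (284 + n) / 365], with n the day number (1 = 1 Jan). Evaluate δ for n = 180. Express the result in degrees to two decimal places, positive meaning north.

+23.24°

360 × (284 + 180) / 365 = 457.644°; sin(457.644°) = 0.9911.
δ = 23.45 × 0.9911 = 23.241° ≈ +23.24°.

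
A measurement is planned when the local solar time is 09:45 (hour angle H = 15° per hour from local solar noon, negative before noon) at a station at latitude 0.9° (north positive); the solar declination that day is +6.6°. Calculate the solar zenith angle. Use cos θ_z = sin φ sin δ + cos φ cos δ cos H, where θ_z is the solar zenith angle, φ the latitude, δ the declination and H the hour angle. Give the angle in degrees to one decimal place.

34.1°

Hour angle H = 15° × (9.75 − 12) = -33.75°.
cos θ_z = sin φ sin δ + cos φ cos δ cos H = (0.0157)(0.1149) + (0.9999)(0.9934)(0.8315) = 0.8277.
θ_z = arccos(0.8277) = 34.14°.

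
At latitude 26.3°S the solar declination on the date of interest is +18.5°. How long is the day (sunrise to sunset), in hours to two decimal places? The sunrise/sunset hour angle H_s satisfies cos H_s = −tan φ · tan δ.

The sunset hour angle satisfies cos H_s = −tan φ tan δ = 0.1654, giving H_s = 80.48°.
Day length = 2 H_s / 15° h⁻¹ = 160.96° / 15 = 10.731 h.

10.73 hours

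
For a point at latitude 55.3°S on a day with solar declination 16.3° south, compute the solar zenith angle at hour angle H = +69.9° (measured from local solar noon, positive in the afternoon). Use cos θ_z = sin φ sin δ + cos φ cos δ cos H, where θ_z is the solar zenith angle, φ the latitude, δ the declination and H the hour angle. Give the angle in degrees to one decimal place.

65.3°

With φ = -55.3°, δ = -16.3°, H = 69.90°: sin φ sin δ = 0.2307, cos φ cos δ cos H = 0.1878, so cos θ_z = 0.4185.
θ_z = arccos(0.4185) = 65.26°.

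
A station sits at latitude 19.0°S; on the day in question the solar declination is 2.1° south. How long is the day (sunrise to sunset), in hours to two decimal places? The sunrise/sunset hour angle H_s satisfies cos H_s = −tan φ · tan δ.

12.10 hours

The sunset hour angle satisfies cos H_s = −tan φ tan δ = -0.0126, giving H_s = 90.72°.
Day length = 2 H_s / 15° h⁻¹ = 181.44° / 15 = 12.096 h.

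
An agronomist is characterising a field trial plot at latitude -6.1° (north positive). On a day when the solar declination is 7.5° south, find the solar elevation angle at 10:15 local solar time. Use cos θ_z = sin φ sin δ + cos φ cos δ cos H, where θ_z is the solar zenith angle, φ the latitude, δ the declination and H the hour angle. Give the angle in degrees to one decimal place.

63.9°

Hour angle H = 15° × (10.25 − 12) = -26.25°.
cos θ_z = sin φ sin δ + cos φ cos δ cos H = (-0.1063)(-0.1305) + (0.9943)(0.9914)(0.8969) = 0.8980.
θ_z = arccos(0.8980) = 26.10°, so the elevation is 90° − 26.10° = 63.90°.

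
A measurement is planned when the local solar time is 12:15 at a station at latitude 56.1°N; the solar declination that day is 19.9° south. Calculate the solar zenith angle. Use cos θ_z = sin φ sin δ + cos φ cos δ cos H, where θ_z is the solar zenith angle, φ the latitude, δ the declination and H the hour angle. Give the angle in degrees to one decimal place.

76.1°

Hour angle H = 15° × (12.25 − 12) = 3.75°.
cos θ_z = sin(56.1°) sin(-19.9°) + cos(56.1°) cos(-19.9°) cos(3.75°) = -0.2825 + 0.5233 = 0.2408.
θ_z = arccos(0.2408) = 76.07°.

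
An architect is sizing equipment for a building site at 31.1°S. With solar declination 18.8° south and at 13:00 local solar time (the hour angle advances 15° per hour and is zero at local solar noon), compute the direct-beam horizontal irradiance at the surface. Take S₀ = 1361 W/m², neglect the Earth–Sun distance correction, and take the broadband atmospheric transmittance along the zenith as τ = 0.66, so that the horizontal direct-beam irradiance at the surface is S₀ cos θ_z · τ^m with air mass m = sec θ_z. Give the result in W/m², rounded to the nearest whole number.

834 W/m²

Hour angle H = 15° × (13 − 12) = 15.00°.
cos θ_z = sin(-31.1°) sin(-18.8°) + cos(-31.1°) cos(-18.8°) cos(15.00°) = 0.1665 + 0.7830 = 0.9495.
Air mass m = 1/cos θ_z = 1/0.9495 = 1.053; τ^m = 0.66^1.053 = 0.6456.
Surface direct beam = 1361 × 0.9495 × 0.6456 = 834.29 W/m².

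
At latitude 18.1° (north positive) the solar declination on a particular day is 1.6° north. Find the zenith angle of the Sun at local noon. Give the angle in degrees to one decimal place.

16.5°

At local solar noon the hour angle is zero, so the zenith angle is |φ − δ| = |18.1° − (1.6°)| = 16.5°.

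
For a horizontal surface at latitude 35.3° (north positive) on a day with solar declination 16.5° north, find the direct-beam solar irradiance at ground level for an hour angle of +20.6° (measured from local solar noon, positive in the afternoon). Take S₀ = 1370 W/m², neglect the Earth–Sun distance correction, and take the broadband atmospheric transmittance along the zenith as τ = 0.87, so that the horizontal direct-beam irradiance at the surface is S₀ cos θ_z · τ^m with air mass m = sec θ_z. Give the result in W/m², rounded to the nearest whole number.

1052 W/m²

cos θ_z = sin(35.3°) sin(16.5°) + cos(35.3°) cos(16.5°) cos(20.60°) = 0.1641 + 0.7325 = 0.8966.
Air mass m = 1/cos θ_z = 1/0.8966 = 1.115; τ^m = 0.87^1.115 = 0.8562.
Surface direct beam = 1370 × 0.8966 × 0.8562 = 1051.71 W/m².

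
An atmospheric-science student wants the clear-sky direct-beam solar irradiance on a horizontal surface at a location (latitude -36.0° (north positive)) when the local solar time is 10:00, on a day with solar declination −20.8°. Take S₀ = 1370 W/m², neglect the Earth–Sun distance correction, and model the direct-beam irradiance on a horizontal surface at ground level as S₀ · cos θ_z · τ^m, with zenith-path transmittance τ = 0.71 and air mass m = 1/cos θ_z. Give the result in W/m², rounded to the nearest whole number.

796 W/m²

Hour angle H = 15° × (10 − 12) = -30.00°.
cos θ_z = sin φ sin δ + cos φ cos δ cos H = (-0.5878)(-0.3551) + (0.8090)(0.9348)(0.8660) = 0.8636.
Air mass m = 1/cos θ_z = 1/0.8636 = 1.158; τ^m = 0.71^1.158 = 0.6726.
Surface direct beam = 1370 × 0.8636 × 0.6726 = 795.77 W/m².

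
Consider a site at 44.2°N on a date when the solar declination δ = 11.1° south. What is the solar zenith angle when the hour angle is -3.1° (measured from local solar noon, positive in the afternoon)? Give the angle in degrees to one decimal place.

55.4°

With φ = 44.2°, δ = -11.1°, H = -3.10°: sin φ sin δ = -0.1342, cos φ cos δ cos H = 0.7025, so cos θ_z = 0.5683.
θ_z = arccos(0.5683) = 55.37°.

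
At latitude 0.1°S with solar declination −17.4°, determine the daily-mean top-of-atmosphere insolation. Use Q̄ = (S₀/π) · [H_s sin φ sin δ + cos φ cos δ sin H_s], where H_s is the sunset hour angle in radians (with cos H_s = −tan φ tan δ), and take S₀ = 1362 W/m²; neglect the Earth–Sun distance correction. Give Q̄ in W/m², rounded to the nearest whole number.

414 W/m²

The sunset hour angle satisfies cos H_s = −tan φ tan δ = -0.0005, giving H_s = 90.03°. In radians, H_s = 1.5713.
H_s sin φ sin δ = 1.5713 × -0.0017 × -0.2990 = 0.0008.
cos φ cos δ sin H_s = 1.0000 × 0.9542 × 1.0000 = 0.9542.
Q̄ = (1362/π) × (0.0008 + 0.9542) = 433.54 × 0.9550 = 414.03 W/m².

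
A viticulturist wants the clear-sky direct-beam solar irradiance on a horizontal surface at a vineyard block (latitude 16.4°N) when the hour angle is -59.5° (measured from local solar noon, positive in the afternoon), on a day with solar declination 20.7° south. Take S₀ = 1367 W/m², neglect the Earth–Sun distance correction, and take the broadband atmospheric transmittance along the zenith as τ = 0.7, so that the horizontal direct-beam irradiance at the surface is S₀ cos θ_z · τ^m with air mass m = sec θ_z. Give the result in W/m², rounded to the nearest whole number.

178 W/m²

cos θ_z = sin φ sin δ + cos φ cos δ cos H = (0.2823)(-0.3535) + (0.9593)(0.9354)(0.5075) = 0.3556.
Air mass m = 1/cos θ_z = 1/0.3556 = 2.812; τ^m = 0.7^2.812 = 0.3668.
Surface direct beam = 1367 × 0.3556 × 0.3668 = 178.30 W/m².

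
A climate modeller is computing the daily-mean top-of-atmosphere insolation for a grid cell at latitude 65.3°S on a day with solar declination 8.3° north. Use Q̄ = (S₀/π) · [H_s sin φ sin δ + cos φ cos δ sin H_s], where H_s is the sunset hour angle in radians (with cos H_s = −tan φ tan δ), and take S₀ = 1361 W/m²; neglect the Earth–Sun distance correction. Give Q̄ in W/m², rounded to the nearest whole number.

cos H_s = −tan(-65.3°) · tan(8.3°) = 0.3172, so H_s = arccos(0.3172) = 71.51°. In radians, H_s = 1.2481.
H_s sin φ sin δ = 1.2481 × -0.9085 × 0.1444 = -0.1637.
cos φ cos δ sin H_s = 0.4179 × 0.9895 × 0.9484 = 0.3922.
Q̄ = (1361/π) × (-0.1637 + 0.3922) = 433.22 × 0.2285 = 98.99 W/m².

99 W/m²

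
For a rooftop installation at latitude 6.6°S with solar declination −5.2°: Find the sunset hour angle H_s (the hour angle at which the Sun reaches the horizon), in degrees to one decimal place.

The sunset hour angle satisfies cos H_s = −tan φ tan δ = -0.0105, giving H_s = 90.60°.

90.6°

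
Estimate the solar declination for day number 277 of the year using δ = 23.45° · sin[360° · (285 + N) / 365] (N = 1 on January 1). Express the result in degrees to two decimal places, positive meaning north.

360 × (285 + 277) / 365 = 554.301°; sin(554.301°) = -0.2470.
δ = 23.45 × -0.2470 = -5.792° ≈ -5.79°.

-5.79°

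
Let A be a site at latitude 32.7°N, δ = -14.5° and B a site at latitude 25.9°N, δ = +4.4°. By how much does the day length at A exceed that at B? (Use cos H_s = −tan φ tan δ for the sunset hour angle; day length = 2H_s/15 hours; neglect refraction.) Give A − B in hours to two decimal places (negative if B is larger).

A: H_s = arccos(−tan 32.7° · tan -14.5°) = 80.44°, so 2H_s/15 = 10.7253 h.
B: H_s = arccos(−tan 25.9° · tan 4.4°) = 92.14°, so 2H_s/15 = 12.2853 h.
A − B = 10.7253 − 12.2853 = -1.5600 h.

-1.56 h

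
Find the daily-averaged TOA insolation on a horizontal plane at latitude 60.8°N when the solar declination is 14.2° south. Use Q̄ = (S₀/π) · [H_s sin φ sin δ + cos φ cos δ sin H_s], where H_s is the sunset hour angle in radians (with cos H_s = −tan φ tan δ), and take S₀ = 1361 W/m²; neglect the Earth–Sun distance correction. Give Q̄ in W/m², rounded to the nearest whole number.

81 W/m²

cos H_s = −tan(60.8°) · tan(-14.2°) = 0.4528, so H_s = arccos(0.4528) = 63.08°. In radians, H_s = 1.1010.
H_s sin φ sin δ = 1.1010 × 0.8729 × -0.2453 = -0.2357.
cos φ cos δ sin H_s = 0.4879 × 0.9694 × 0.8917 = 0.4217.
Q̄ = (1361/π) × (-0.2357 + 0.4217) = 433.22 × 0.1860 = 80.58 W/m².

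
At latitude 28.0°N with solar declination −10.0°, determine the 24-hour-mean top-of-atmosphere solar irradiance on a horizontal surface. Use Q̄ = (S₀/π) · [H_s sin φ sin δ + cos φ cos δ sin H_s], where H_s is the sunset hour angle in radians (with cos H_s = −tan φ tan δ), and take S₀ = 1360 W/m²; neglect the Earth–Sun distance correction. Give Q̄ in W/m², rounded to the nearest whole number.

The sunset hour angle satisfies cos H_s = −tan φ tan δ = 0.0938, giving H_s = 84.62°. In radians, H_s = 1.4769.
H_s sin φ sin δ = 1.4769 × 0.4695 × -0.1736 = -0.1204.
cos φ cos δ sin H_s = 0.8829 × 0.9848 × 0.9956 = 0.8657.
Q̄ = (1360/π) × (-0.1204 + 0.8657) = 432.90 × 0.7453 = 322.64 W/m².

323 W/m²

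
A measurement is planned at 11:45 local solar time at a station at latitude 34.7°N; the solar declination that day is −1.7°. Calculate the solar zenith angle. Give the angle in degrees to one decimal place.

36.6°

Hour angle H = 15° × (11.75 − 12) = -3.75°.
With φ = 34.7°, δ = -1.7°, H = -3.75°: sin φ sin δ = -0.0169, cos φ cos δ cos H = 0.8200, so cos θ_z = 0.8031.
θ_z = arccos(0.8031) = 36.57°.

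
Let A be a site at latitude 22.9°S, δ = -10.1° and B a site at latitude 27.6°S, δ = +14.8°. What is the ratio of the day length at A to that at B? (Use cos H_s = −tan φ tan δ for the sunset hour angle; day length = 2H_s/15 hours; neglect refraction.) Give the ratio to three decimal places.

A: H_s = arccos(−tan -22.9° · tan -10.1°) = 94.32°, so 2H_s/15 = 12.5760 h.
B: H_s = arccos(−tan -27.6° · tan 14.8°) = 82.06°, so 2H_s/15 = 10.9413 h.
Ratio A/B = 12.5760 / 10.9413 = 1.1494.

1.149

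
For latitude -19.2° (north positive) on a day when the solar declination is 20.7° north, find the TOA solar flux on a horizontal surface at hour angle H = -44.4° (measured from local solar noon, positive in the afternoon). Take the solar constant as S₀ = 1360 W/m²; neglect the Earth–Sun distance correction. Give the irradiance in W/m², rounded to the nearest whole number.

700 W/m²

cos θ_z = sin(-19.2°) sin(20.7°) + cos(-19.2°) cos(20.7°) cos(-44.40°) = -0.1162 + 0.6312 = 0.5150.
Top-of-atmosphere irradiance = S₀ cos θ_z = 1360 × 0.5150 = 700.40 W/m².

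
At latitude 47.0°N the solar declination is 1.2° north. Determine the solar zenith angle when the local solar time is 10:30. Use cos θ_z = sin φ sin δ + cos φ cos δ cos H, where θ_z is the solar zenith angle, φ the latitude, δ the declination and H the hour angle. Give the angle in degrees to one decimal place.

49.8°

Hour angle H = 15° × (10.5 − 12) = -22.50°.
With φ = 47.0°, δ = 1.2°, H = -22.50°: sin φ sin δ = 0.0153, cos φ cos δ cos H = 0.6299, so cos θ_z = 0.6452.
θ_z = arccos(0.6452) = 49.82°.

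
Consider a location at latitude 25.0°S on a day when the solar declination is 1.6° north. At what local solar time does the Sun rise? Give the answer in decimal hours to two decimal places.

6.05 h

−tan φ tan δ = −(-0.4663)(0.0279) = 0.0130; H_s = arccos(0.0130) = 89.26°.
Sunrise is at 12 − H_s/15 = 12 − 5.951 = 6.049 h local solar time.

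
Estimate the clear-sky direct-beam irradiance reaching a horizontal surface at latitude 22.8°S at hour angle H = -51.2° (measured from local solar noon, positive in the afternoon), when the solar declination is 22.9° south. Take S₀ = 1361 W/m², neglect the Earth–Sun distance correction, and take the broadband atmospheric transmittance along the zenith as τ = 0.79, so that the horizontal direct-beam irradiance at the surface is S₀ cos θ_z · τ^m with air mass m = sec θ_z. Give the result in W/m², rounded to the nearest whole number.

cos θ_z = sin(-22.8°) sin(-22.9°) + cos(-22.8°) cos(-22.9°) cos(-51.20°) = 0.1508 + 0.5321 = 0.6829.
Air mass m = 1/cos θ_z = 1/0.6829 = 1.464; τ^m = 0.79^1.464 = 0.7082.
Surface direct beam = 1361 × 0.6829 × 0.7082 = 658.22 W/m².

658 W/m²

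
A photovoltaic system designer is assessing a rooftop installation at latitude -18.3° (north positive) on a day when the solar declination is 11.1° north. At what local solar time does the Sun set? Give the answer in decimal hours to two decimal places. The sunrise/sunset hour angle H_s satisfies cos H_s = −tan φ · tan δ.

17.75 h

cos H_s = −tan(-18.3°) · tan(11.1°) = 0.0649, so H_s = arccos(0.0649) = 86.28°.
Sunset is at 12 + H_s/15 = 12 + 5.752 = 17.752 h local solar time.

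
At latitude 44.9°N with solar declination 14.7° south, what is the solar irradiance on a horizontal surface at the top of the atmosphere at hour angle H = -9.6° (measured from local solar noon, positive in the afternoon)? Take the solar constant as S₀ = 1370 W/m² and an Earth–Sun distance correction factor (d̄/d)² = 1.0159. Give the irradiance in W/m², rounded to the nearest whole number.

691 W/m²

cos θ_z = sin φ sin δ + cos φ cos δ cos H = (0.7059)(-0.2538) + (0.7083)(0.9673)(0.9860) = 0.4964.
Top-of-atmosphere irradiance = S₀ (d̄/d)² cos θ_z = 1370 × 1.0159 × 0.4964 = 690.88 W/m².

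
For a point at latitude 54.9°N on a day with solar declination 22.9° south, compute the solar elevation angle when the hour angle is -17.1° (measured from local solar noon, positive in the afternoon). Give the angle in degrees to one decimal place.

cos θ_z = sin φ sin δ + cos φ cos δ cos H = (0.8181)(-0.3891) + (0.5750)(0.9212)(0.9558) = 0.1880.
θ_z = arccos(0.1880) = 79.16°, so the elevation is 90° − 79.16° = 10.84°.

10.8°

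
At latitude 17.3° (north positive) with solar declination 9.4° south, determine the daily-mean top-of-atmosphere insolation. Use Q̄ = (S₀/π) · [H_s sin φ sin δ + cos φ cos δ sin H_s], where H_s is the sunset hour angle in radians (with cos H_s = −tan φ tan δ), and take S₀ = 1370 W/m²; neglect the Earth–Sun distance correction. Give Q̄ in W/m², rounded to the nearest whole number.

−tan φ tan δ = −(0.3115)(-0.1655) = 0.0516; H_s = arccos(0.0516) = 87.04°. In radians, H_s = 1.5191.
H_s sin φ sin δ = 1.5191 × 0.2974 × -0.1633 = -0.0738.
cos φ cos δ sin H_s = 0.9548 × 0.9866 × 0.9987 = 0.9408.
Q̄ = (1370/π) × (-0.0738 + 0.9408) = 436.08 × 0.8670 = 378.08 W/m².

378 W/m²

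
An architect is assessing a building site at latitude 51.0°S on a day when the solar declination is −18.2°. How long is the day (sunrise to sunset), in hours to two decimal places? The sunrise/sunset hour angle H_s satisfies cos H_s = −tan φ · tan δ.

The sunset hour angle satisfies cos H_s = −tan φ tan δ = -0.4060, giving H_s = 113.95°.
Day length = 2 H_s / 15° h⁻¹ = 227.90° / 15 = 15.193 h.

15.19 hours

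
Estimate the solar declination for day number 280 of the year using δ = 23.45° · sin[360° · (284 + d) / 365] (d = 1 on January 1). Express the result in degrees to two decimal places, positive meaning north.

360 × (284 + 280) / 365 = 556.274°; sin(556.274°) = -0.2802.
δ = 23.45 × -0.2802 = -6.571° ≈ -6.57°.

-6.57°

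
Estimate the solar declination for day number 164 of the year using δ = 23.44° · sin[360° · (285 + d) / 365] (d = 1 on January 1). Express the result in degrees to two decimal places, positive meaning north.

+23.26°

360 × (285 + 164) / 365 = 442.849°; sin(442.849°) = 0.9922.
δ = 23.44 × 0.9922 = 23.257° ≈ +23.26°.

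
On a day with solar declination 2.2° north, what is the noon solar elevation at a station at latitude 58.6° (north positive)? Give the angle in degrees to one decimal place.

33.6°

At local solar noon the hour angle is zero, so the elevation is 90° − |φ − δ| = 90° − |58.6° − (2.2°)| = 90° − 56.4° = 33.6°.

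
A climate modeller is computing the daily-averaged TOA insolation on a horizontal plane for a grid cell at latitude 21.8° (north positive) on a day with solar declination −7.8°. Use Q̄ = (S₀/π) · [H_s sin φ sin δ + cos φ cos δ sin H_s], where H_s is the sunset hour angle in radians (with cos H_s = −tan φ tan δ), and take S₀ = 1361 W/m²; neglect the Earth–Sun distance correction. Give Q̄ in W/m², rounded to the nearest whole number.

365 W/m²

The sunset hour angle satisfies cos H_s = −tan φ tan δ = 0.0548, giving H_s = 86.86°. In radians, H_s = 1.5160.
H_s sin φ sin δ = 1.5160 × 0.3714 × -0.1357 = -0.0764.
cos φ cos δ sin H_s = 0.9285 × 0.9907 × 0.9985 = 0.9185.
Q̄ = (1361/π) × (-0.0764 + 0.9185) = 433.22 × 0.8421 = 364.81 W/m².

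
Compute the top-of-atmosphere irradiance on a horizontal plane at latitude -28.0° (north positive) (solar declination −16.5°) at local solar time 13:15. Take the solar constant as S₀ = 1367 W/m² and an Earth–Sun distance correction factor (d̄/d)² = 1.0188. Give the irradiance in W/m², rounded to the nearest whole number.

1302 W/m²

Hour angle H = 15° × (13.25 − 12) = 18.75°.
With φ = -28.0°, δ = -16.5°, H = 18.75°: sin φ sin δ = 0.1333, cos φ cos δ cos H = 0.8017, so cos θ_z = 0.9350.
Top-of-atmosphere irradiance = S₀ (d̄/d)² cos θ_z = 1367 × 1.0188 × 0.9350 = 1302.17 W/m².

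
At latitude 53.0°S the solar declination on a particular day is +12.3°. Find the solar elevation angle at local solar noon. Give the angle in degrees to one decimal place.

At local solar noon the hour angle is zero, so the elevation is 90° − |φ − δ| = 90° − |-53.0° − (12.3°)| = 90° − 65.3° = 24.7°.

24.7°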